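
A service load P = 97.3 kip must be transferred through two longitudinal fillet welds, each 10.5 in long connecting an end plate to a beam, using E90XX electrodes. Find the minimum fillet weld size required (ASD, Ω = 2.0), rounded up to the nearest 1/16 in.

w = 1/4 in

E90XX → F_EXX = 90 ksi.
Total weld length L = 21 in.
Required throat t_e = P × Ω / (0.6 F_EXX × L) = 97.3 × 2.0 / (0.6 × 90 × 21) = 0.1716 in.
Required leg w = t_e / 0.707 = 0.2427 in → use 1/4 in.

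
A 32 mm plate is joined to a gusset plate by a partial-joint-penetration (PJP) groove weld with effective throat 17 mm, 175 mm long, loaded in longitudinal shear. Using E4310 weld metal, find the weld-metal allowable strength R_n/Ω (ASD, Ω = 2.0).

R_n/Ω ≈ 384 kN

E43XX → F_EXX = 430 MPa.
Effective throat (given) t_e = 17 mm.
A_we = 17 × 175 = 2975 mm².
F_nw = 0.6 F_EXX = 258 MPa.
R_n/Ω = (258 × 2975) / 2.0 × 10⁻³ = 383.8 kN.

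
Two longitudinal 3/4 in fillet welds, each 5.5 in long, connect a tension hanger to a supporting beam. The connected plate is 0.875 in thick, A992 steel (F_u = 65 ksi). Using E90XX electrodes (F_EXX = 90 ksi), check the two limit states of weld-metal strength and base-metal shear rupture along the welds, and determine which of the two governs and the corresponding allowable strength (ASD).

t_e = 0.707 × 0.75 = 0.5302 in; L = 11 in.
Weld metal: R_n/Ω = (1/2.0) × 0.6 × 90 × 0.5302 × 11 = 157.5 kip.
Base metal (shear rupture): R_n/Ω = (1/2.0) × 0.6 × 65 × 0.875 × 11 = 187.7 kip.
Governing: weld metal.

R_n/Ω ≈ 157 kip (weld metal governs)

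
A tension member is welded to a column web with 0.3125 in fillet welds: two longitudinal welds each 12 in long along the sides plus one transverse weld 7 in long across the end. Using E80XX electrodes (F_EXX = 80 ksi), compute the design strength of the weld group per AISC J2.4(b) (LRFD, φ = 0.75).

φR_n ≈ 247 kips

t_e = 0.707 × 0.3125 = 0.2209 in.
R_nwl = 0.6 × 80 × 0.2209 × 24 = 254.5 kips (longitudinal, 2 welds).
R_nwt = 0.6 × 80 × 0.2209 × 7 = 74.23 kips (transverse, base value).
(i) R_nwl + R_nwt = 328.8 kips; (ii) 0.85 R_nwl + 1.5 R_nwt = 327.7 kips.
R_n = max = 328.8 kips [governs: (i)]; φR_n = 246.6 kips.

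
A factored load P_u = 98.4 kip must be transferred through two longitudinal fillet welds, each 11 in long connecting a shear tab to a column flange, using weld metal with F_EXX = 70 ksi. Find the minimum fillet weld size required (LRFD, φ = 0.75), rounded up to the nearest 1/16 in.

w = 1/4 in

Total weld length L = 22 in.
Required throat t_e = P_u / (φ × 0.6 F_EXX × L) = 98.4 / (0.75 × 0.6 × 70 × 22) = 0.142 in.
Required leg w = t_e / 0.707 = 0.2008 in → use 1/4 in.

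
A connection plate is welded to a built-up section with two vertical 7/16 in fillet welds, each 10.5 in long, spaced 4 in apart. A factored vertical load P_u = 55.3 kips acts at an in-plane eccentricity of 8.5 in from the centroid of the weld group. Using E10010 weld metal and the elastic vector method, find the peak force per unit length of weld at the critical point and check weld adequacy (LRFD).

E100XX → F_EXX = 100 ksi.
Total weld length L_w = 21 in. Treat welds as unit-width lines.
Polar moment about centroid: J = 2[d³/12 + d(b/2)²] = 2[10.5³/12 + 10.5×2²] = 276.9 in³.
Direct shear f_v = P/L_w = 55.3 / 21 = 2.633 kip/in (vertical).
Torsion M = P·e = 55.3 × 8.5 = 470.05 kip·in.
Critical point at (x, y) = (2, 5.25) from centroid. f_tx = M·y/J = 8.911 kip/in; f_ty = M·x/J = 3.395 kip/in.
Resultant f_max = √[f_tx² + (f_v + f_ty)²] = √[8.911² + (2.633 + 3.395)²] = 10.76 kip/in.
Capacity per unit length: φr_n = 0.75 × 0.6 × 100 × (0.707 × 0.4375) = 13.92 kip/in.
10.76 ≤ 13.92 → adequate.

f_max ≈ 10.8 kip/in; adequate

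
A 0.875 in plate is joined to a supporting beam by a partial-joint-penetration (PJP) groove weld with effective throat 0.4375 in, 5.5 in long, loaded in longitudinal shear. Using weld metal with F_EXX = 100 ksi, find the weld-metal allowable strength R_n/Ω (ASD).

R_n/Ω ≈ 72.2 kips

Effective throat (given) t_e = 0.4375 in.
A_we = 0.4375 × 5.5 = 2.406 in².
F_nw = 0.6 F_EXX = 60 ksi.
R_n/Ω = (60 × 2.406) / 2.0 = 72.19 kips.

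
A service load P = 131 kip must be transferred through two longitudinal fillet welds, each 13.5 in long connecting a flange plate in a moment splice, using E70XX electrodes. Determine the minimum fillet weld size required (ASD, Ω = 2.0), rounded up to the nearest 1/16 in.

E70XX → F_EXX = 70 ksi.
Total weld length L = 27 in.
Required throat t_e = P × Ω / (0.6 F_EXX × L) = 131 × 2.0 / (0.6 × 70 × 27) = 0.231 in.
Required leg w = t_e / 0.707 = 0.3268 in → use 3/8 in.

w = 3/8 in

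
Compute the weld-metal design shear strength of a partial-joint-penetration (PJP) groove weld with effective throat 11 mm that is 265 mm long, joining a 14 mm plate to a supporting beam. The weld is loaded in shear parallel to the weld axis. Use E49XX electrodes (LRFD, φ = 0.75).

φR_n ≈ 643 kN

E49XX → F_EXX = 490 MPa.
Effective throat (given) t_e = 11 mm.
A_we = 11 × 265 = 2915 mm².
F_nw = 0.6 F_EXX = 294 MPa.
φR_n = 0.75 × 294 × 2915 × 10⁻³ = 642.8 kN.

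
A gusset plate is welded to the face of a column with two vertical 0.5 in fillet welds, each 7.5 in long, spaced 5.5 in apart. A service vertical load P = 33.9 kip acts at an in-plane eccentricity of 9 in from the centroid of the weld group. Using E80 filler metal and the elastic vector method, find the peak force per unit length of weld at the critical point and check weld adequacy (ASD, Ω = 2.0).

f_max ≈ 9.24 kip/in; NOT adequate

E80XX → F_EXX = 80 ksi.
Total weld length L_w = 15 in. Treat welds as unit-width lines.
Polar moment about centroid: J = 2[d³/12 + d(b/2)²] = 2[7.5³/12 + 7.5×2.75²] = 183.8 in³.
Direct shear f_v = P/L_w = 33.9 / 15 = 2.26 kip/in (vertical).
Torsion M = P·e = 33.9 × 9 = 305.1 kip·in.
Critical point at (x, y) = (2.75, 3.75) from centroid. f_tx = M·y/J = 6.227 kip/in; f_ty = M·x/J = 4.566 kip/in.
Resultant f_max = √[f_tx² + (f_v + f_ty)²] = √[6.227² + (2.26 + 4.566)²] = 9.239 kip/in.
Capacity per unit length: r_n/Ω = (1/2.0) × 0.6 × 80 × (0.707 × 0.5) = 8.484 kip/in.
9.239 > 8.484 → NOT adequate.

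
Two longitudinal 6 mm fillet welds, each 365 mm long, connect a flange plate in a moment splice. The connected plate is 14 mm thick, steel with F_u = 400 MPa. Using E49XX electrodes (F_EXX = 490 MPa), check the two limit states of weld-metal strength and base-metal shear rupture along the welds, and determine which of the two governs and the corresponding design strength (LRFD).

φR_n ≈ 683 kN (weld metal governs)

t_e = 0.707 × 6 = 4.242 mm; L = 730 mm.
Weld metal: φR_n = 0.75 × 0.6 × 490 × 4.242 × 730 × 10⁻³ = 682.8 kN.
Base metal (shear rupture): φR_n = 0.75 × 0.6 × 400 × 14 × 730 × 10⁻³ = 1840 kN.
Governing: weld metal.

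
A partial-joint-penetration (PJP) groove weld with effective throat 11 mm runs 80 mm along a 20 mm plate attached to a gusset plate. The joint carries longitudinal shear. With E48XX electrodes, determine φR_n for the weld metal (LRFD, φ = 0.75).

φR_n ≈ 190 kN

E48XX → F_EXX = 480 MPa.
Effective throat (given) t_e = 11 mm.
A_we = 11 × 80 = 880 mm².
F_nw = 0.6 F_EXX = 288 MPa.
φR_n = 0.75 × 288 × 880 × 10⁻³ = 190.1 kN.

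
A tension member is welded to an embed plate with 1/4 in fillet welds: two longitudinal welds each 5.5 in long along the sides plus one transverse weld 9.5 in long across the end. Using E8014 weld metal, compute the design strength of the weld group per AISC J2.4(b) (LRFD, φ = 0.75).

φR_n ≈ 150 kips

E80XX → F_EXX = 80 ksi.
t_e = 0.707 × 0.25 = 0.1767 in.
R_nwl = 0.6 × 80 × 0.1767 × 11 = 93.32 kips (longitudinal, 2 welds).
R_nwt = 0.6 × 80 × 0.1767 × 9.5 = 80.6 kips (transverse, base value).
(i) R_nwl + R_nwt = 173.9 kips; (ii) 0.85 R_nwl + 1.5 R_nwt = 200.2 kips.
R_n = max = 200.2 kips [governs: (ii)]; φR_n = 150.2 kips.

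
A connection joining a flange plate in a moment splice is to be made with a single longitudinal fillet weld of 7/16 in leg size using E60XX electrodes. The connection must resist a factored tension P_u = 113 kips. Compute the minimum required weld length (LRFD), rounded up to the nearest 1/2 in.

L = 14 in

E60XX → F_EXX = 60 ksi.
Throat t_e = 0.707 × 0.4375 = 0.3093 in.
φr_n = 0.75 × 0.6 × 60 × 0.3093 = 8.351 kips/in.
L_req = P_u / φr_n = 113 / 8.351 = 13.53 in total.
Round up → use L = 14 in.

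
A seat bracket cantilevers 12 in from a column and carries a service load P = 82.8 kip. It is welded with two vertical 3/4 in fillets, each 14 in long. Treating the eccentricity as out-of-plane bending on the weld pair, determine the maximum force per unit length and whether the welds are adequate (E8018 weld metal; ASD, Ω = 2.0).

E80XX → F_EXX = 80 ksi.
L_w = 2 × 14 = 28 in; section modulus (unit throat) S = 2 × L²/6 = 65.33 in².
Direct shear f_v = P/L_w = 82.8/28 = 2.957 kip/in.
Moment M = P × e = 82.8 × 12 = 993.6 kip·in; bending f_b = M/S = 15.21 kip/in.
f_max = √(f_v² + f_b²) = √(2.957² + 15.21²) = 15.49 kip/in.
r_n/Ω = (1/2.0) × 0.6 × 80 × (0.707 × 0.75) = 12.73 kip/in → NOT adequate.

f_max ≈ 15.5 kip/in; NOT adequate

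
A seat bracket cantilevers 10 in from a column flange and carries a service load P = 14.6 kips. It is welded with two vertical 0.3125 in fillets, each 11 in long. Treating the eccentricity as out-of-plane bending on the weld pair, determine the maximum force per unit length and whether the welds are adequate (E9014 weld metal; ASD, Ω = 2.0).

E90XX → F_EXX = 90 ksi.
L_w = 2 × 11 = 22 in; section modulus (unit throat) S = 2 × L²/6 = 40.33 in².
Direct shear f_v = P/L_w = 14.6/22 = 0.6636 kip/in.
Moment M = P × e = 14.6 × 10 = 146 kip·in; bending f_b = M/S = 3.62 kip/in.
f_max = √(f_v² + f_b²) = √(0.6636² + 3.62²) = 3.68 kip/in.
r_n/Ω = (1/2.0) × 0.6 × 90 × (0.707 × 0.3125) = 5.965 kip/in → adequate.

f_max ≈ 3.68 kip/in; adequate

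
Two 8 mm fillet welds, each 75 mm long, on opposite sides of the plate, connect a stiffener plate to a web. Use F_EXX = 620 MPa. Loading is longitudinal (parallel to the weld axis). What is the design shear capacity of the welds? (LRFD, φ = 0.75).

Effective throat t_e = 0.707 × 8 = 5.656 mm.
Total length L = 150 mm; A_we = 5.656 × 150 = 848.4 mm².
F_nw = 0.6 F_EXX = 0.6 × 620 = 372 MPa.
φR_n = 0.75 × 372 × 848.4 × 10⁻³ = 236.7 kN.

φR_n ≈ 237 kN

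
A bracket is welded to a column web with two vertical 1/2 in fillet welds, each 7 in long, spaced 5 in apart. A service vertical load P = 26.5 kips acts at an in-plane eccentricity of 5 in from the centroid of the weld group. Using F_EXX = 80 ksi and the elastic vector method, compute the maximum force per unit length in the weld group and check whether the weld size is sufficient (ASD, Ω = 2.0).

f_max ≈ 5.27 kip/in; adequate

Total weld length L_w = 14 in. Treat welds as unit-width lines.
Polar moment about centroid: J = 2[d³/12 + d(b/2)²] = 2[7³/12 + 7×2.5²] = 144.7 in³.
Direct shear f_v = P/L_w = 26.5 / 14 = 1.893 kip/in (vertical).
Torsion M = P·e = 26.5 × 5 = 132.5 kip·in.
Critical point at (x, y) = (2.5, 3.5) from centroid. f_tx = M·y/J = 3.206 kip/in; f_ty = M·x/J = 2.29 kip/in.
Resultant f_max = √[f_tx² + (f_v + f_ty)²] = √[3.206² + (1.893 + 2.29)²] = 5.27 kip/in.
Capacity per unit length: r_n/Ω = (1/2.0) × 0.6 × 80 × (0.707 × 0.5) = 8.484 kip/in.
5.27 ≤ 8.484 → adequate.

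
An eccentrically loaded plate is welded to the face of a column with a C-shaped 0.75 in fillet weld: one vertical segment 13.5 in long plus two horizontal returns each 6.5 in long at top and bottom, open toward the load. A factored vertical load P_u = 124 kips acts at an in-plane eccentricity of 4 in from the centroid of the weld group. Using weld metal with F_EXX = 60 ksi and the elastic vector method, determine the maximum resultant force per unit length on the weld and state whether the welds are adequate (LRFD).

f_max ≈ 8.21 kip/in; adequate

Total weld length L_w = 26.5 in. Treat welds as unit-width lines.
Centroid: x̄ = 2×6.5×3.25 / 26.5 = 1.594 in from the vertical weld.
Polar moment about centroid: J = I_x + I_y = [13.5³/12 + 2×6.5×6.75²] + [13.5×1.594² + 2(6.5³/12 + 6.5×1.656²)] = 913.1 in³.
Direct shear f_v = P/L_w = 124 / 26.5 = 4.679 kip/in (vertical).
Torsion M = P·e = 124 × 4 = 496 kip·in.
Critical point at (x, y) = (4.906, 6.75) from centroid. f_tx = M·y/J = 3.667 kip/in; f_ty = M·x/J = 2.665 kip/in.
Resultant f_max = √[f_tx² + (f_v + f_ty)²] = √[3.667² + (4.679 + 2.665)²] = 8.209 kip/in.
Capacity per unit length: φr_n = 0.75 × 0.6 × 60 × (0.707 × 0.75) = 14.32 kip/in.
8.209 ≤ 14.32 → adequate.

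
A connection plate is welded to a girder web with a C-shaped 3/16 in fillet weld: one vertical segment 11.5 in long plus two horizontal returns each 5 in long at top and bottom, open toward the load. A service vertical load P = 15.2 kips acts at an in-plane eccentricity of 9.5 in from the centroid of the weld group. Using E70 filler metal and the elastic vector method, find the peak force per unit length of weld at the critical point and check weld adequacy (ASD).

E70XX → F_EXX = 70 ksi.
Total weld length L_w = 21.5 in. Treat welds as unit-width lines.
Centroid: x̄ = 2×5×2.5 / 21.5 = 1.163 in from the vertical weld.
Polar moment about centroid: J = I_x + I_y = [11.5³/12 + 2×5×5.75²] + [11.5×1.163² + 2(5³/12 + 5×1.337²)] = 511.6 in³.
Direct shear f_v = P/L_w = 15.2 / 21.5 = 0.707 kip/in (vertical).
Torsion M = P·e = 15.2 × 9.5 = 144.4 kip·in.
Critical point at (x, y) = (3.837, 5.75) from centroid. f_tx = M·y/J = 1.623 kip/in; f_ty = M·x/J = 1.083 kip/in.
Resultant f_max = √[f_tx² + (f_v + f_ty)²] = √[1.623² + (0.707 + 1.083)²] = 2.416 kip/in.
Capacity per unit length: r_n/Ω = (1/2.0) × 0.6 × 70 × (0.707 × 0.1875) = 2.784 kip/in.
2.416 ≤ 2.784 → adequate.

f_max ≈ 2.42 kip/in; adequate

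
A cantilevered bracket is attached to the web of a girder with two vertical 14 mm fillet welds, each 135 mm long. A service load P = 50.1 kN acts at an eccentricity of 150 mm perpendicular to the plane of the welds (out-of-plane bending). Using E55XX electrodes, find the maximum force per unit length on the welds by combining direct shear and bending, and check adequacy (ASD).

E55XX → F_EXX = 550 MPa.
L_w = 2 × 135 = 270 mm; section modulus (unit throat) S = 2 × L²/6 = 6075 mm².
Direct shear f_v = P/L_w = 50.1×10³/270 = 185.6 N/mm.
Moment M = P × e = 50.1×10³ × 150 = 7515000 N·mm; bending f_b = M/S = 1237 N/mm.
f_max = √(f_v² + f_b²) = √(185.6² + 1237²) = 1251 N/mm.
r_n/Ω = (1/2.0) × 0.6 × 550 × (0.707 × 14) = 1633 N/mm → adequate.

f_max ≈ 1250 N/mm; adequate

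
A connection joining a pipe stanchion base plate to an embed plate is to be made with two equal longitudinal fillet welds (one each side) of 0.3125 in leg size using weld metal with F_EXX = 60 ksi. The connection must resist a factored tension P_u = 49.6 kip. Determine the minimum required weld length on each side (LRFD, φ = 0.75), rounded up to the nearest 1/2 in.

L = 4.5 in on each side

Throat t_e = 0.707 × 0.3125 = 0.2209 in.
φr_n = 0.75 × 0.6 × 60 × 0.2209 = 5.965 kip/in.
L_req = P_u / φr_n = 49.6 / 5.965 = 8.315 in total.
Per side: 8.315 / 2 = 4.157 in.
Round up → use L = 4.5 in on each side.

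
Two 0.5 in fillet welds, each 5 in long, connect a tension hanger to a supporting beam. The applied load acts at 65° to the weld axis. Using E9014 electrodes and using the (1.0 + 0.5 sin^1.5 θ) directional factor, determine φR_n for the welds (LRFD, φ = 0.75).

φR_n ≈ 205 kips

E90XX → F_EXX = 90 ksi.
t_e = 0.707 × 0.5 = 0.3535 in; A_we = 0.3535 × 10 = 3.535 in².
Directional factor: 1.0 + 0.5 sin^1.5(65°) = 1.431.
F_nw = 0.6 × 90 × 1.431 = 77.3 ksi.
φR_n = 0.75 × 77.3 × 3.535 = 204.9 kips.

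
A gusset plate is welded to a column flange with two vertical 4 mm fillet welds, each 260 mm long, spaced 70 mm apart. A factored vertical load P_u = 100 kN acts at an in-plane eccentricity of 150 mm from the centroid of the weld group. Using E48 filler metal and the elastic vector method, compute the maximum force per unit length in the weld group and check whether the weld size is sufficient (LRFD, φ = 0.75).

E48XX → F_EXX = 480 MPa.
Total weld length L_w = 520 mm. Treat welds as unit-width lines.
Polar moment about centroid: J = 2[d³/12 + d(b/2)²] = 2[260³/12 + 260×35²] = 3566000 mm³.
Direct shear f_v = P/L_w = 100×10³ / 520 = 192.3 N/mm (vertical).
Torsion M = P·e = 100×10³ × 150 = 15000000 N·mm.
Critical point at (x, y) = (35, 130) from centroid. f_tx = M·y/J = 546.8 N/mm; f_ty = M·x/J = 147.2 N/mm.
Resultant f_max = √[f_tx² + (f_v + f_ty)²] = √[546.8² + (192.3 + 147.2)²] = 643.6 N/mm.
Capacity per unit length: φr_n = 0.75 × 0.6 × 480 × (0.707 × 4) = 610.8 N/mm.
643.6 > 610.8 → NOT adequate.

f_max ≈ 644 N/mm; NOT adequate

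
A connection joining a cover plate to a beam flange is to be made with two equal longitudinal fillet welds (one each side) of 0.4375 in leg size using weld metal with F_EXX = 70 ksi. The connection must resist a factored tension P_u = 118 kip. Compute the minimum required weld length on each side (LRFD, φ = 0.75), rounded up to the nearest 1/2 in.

Throat t_e = 0.707 × 0.4375 = 0.3093 in.
φr_n = 0.75 × 0.6 × 70 × 0.3093 = 9.743 kip/in.
L_req = P_u / φr_n = 118 / 9.743 = 12.11 in total.
Per side: 12.11 / 2 = 6.055 in.
Round up → use L = 6.5 in on each side.

L = 6.5 in on each side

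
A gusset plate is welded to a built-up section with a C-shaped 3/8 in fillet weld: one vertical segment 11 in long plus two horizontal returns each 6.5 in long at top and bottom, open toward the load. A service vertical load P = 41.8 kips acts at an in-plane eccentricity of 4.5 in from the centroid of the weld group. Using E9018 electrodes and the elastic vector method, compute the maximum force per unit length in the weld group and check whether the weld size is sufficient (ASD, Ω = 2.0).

E90XX → F_EXX = 90 ksi.
Total weld length L_w = 24 in. Treat welds as unit-width lines.
Centroid: x̄ = 2×6.5×3.25 / 24 = 1.76 in from the vertical weld.
Polar moment about centroid: J = I_x + I_y = [11³/12 + 2×6.5×5.5²] + [11×1.76² + 2(6.5³/12 + 6.5×1.49²)] = 612.9 in³.
Direct shear f_v = P/L_w = 41.8 / 24 = 1.742 kip/in (vertical).
Torsion M = P·e = 41.8 × 4.5 = 188.1 kip·in.
Critical point at (x, y) = (4.74, 5.5) from centroid. f_tx = M·y/J = 1.688 kip/in; f_ty = M·x/J = 1.455 kip/in.
Resultant f_max = √[f_tx² + (f_v + f_ty)²] = √[1.688² + (1.742 + 1.455)²] = 3.615 kip/in.
Capacity per unit length: r_n/Ω = (1/2.0) × 0.6 × 90 × (0.707 × 0.375) = 7.158 kip/in.
3.615 ≤ 7.158 → adequate.

f_max ≈ 3.61 kip/in; adequate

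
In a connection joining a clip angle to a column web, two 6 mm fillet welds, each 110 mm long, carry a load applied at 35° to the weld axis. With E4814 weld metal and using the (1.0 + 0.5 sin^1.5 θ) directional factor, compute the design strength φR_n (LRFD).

φR_n ≈ 245 kN

E48XX → F_EXX = 480 MPa.
t_e = 0.707 × 6 = 4.242 mm; A_we = 4.242 × 220 = 933.2 mm².
Directional factor: 1.0 + 0.5 sin^1.5(35°) = 1.217.
F_nw = 0.6 × 480 × 1.217 = 350.6 MPa.
φR_n = 0.75 × 350.6 × 933.2 × 10⁻³ = 245.4 kN.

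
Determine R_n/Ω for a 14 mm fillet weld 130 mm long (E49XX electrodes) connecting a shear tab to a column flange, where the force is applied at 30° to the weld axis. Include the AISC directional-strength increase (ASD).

R_n/Ω ≈ 223 kN

E49XX → F_EXX = 490 MPa.
t_e = 0.707 × 14 = 9.898 mm; A_we = 9.898 × 130 = 1287 mm².
Directional factor: 1.0 + 0.5 sin^1.5(30°) = 1.177.
F_nw = 0.6 × 490 × 1.177 = 346 MPa.
R_n/Ω = (346 × 1287) / 2.0 × 10⁻³ = 222.6 kN.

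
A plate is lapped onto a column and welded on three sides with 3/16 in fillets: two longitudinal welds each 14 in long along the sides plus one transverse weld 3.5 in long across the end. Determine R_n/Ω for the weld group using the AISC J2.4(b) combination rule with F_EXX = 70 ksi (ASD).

t_e = 0.707 × 0.1875 = 0.1326 in.
R_nwl = 0.6 × 70 × 0.1326 × 28 = 155.9 kip (longitudinal, 2 welds).
R_nwt = 0.6 × 70 × 0.1326 × 3.5 = 19.49 kip (transverse, base value).
(i) R_nwl + R_nwt = 175.4 kip; (ii) 0.85 R_nwl + 1.5 R_nwt = 161.7 kip.
R_n = max = 175.4 kip [governs: (i)]; R_n/Ω = 87.69 kip.

R_n/Ω ≈ 87.7 kip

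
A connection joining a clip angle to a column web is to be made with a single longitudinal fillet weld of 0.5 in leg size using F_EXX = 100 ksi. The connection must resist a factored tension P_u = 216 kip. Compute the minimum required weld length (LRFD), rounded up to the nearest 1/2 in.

L = 14 in

Throat t_e = 0.707 × 0.5 = 0.3535 in.
φr_n = 0.75 × 0.6 × 100 × 0.3535 = 15.91 kip/in.
L_req = P_u / φr_n = 216 / 15.91 = 13.58 in total.
Round up → use L = 14 in.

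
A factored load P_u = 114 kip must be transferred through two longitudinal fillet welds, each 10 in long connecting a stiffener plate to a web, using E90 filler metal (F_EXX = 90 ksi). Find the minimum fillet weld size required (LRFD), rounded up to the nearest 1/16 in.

w = 1/4 in

Total weld length L = 20 in.
Required throat t_e = P_u / (φ × 0.6 F_EXX × L) = 114 / (0.75 × 0.6 × 90 × 20) = 0.1407 in.
Required leg w = t_e / 0.707 = 0.1991 in → use 1/4 in.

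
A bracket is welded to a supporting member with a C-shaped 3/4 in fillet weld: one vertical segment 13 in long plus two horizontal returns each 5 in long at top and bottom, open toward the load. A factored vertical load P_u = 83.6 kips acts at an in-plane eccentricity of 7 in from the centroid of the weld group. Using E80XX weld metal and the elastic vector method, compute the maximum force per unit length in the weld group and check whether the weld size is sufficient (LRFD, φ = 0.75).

f_max ≈ 9.13 kip/in; adequate

E80XX → F_EXX = 80 ksi.
Total weld length L_w = 23 in. Treat welds as unit-width lines.
Centroid: x̄ = 2×5×2.5 / 23 = 1.087 in from the vertical weld.
Polar moment about centroid: J = I_x + I_y = [13³/12 + 2×5×6.5²] + [13×1.087² + 2(5³/12 + 5×1.413²)] = 661.7 in³.
Direct shear f_v = P/L_w = 83.6 / 23 = 3.635 kip/in (vertical).
Torsion M = P·e = 83.6 × 7 = 585.2 kip·in.
Critical point at (x, y) = (3.913, 6.5) from centroid. f_tx = M·y/J = 5.748 kip/in; f_ty = M·x/J = 3.46 kip/in.
Resultant f_max = √[f_tx² + (f_v + f_ty)²] = √[5.748² + (3.635 + 3.46)²] = 9.131 kip/in.
Capacity per unit length: φr_n = 0.75 × 0.6 × 80 × (0.707 × 0.75) = 19.09 kip/in.
9.131 ≤ 19.09 → adequate.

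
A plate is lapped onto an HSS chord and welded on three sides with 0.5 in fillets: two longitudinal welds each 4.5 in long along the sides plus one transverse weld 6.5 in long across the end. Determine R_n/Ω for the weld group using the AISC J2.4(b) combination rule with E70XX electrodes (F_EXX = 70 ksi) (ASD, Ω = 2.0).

t_e = 0.707 × 0.5 = 0.3535 in.
R_nwl = 0.6 × 70 × 0.3535 × 9 = 133.6 kip (longitudinal, 2 welds).
R_nwt = 0.6 × 70 × 0.3535 × 6.5 = 96.51 kip (transverse, base value).
(i) R_nwl + R_nwt = 230.1 kip; (ii) 0.85 R_nwl + 1.5 R_nwt = 258.3 kip.
R_n = max = 258.3 kip [governs: (ii)]; R_n/Ω = 129.2 kip.

R_n/Ω ≈ 129 kip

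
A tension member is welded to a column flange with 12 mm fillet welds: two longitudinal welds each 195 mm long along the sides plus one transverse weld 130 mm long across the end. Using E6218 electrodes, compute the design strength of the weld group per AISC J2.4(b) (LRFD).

E62XX → F_EXX = 620 MPa.
t_e = 0.707 × 12 = 8.484 mm.
R_nwl = 0.6 × 620 × 8.484 × 390 × 10⁻³ = 1231 kN (longitudinal, 2 welds).
R_nwt = 0.6 × 620 × 8.484 × 130 × 10⁻³ = 410.3 kN (transverse, base value).
(i) R_nwl + R_nwt = 1641 kN; (ii) 0.85 R_nwl + 1.5 R_nwt = 1662 kN.
R_n = max = 1662 kN [governs: (ii)]; φR_n = 1246 kN.

φR_n ≈ 1250 kN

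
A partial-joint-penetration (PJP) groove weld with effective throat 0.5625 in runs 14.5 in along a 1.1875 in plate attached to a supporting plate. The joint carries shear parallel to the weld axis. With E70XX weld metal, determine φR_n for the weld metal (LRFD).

E70XX → F_EXX = 70 ksi.
Effective throat (given) t_e = 0.5625 in.
A_we = 0.5625 × 14.5 = 8.156 in².
F_nw = 0.6 F_EXX = 42 ksi.
φR_n = 0.75 × 42 × 8.156 = 256.9 kip.

φR_n ≈ 257 kip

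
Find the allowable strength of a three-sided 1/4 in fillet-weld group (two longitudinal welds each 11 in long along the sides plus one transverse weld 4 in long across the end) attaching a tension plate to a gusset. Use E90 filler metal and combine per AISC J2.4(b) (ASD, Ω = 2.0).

R_n/Ω ≈ 124 kip

E90XX → F_EXX = 90 ksi.
t_e = 0.707 × 0.25 = 0.1767 in.
R_nwl = 0.6 × 90 × 0.1767 × 22 = 210 kip (longitudinal, 2 welds).
R_nwt = 0.6 × 90 × 0.1767 × 4 = 38.18 kip (transverse, base value).
(i) R_nwl + R_nwt = 248.2 kip; (ii) 0.85 R_nwl + 1.5 R_nwt = 235.7 kip.
R_n = max = 248.2 kip [governs: (i)]; R_n/Ω = 124.1 kip.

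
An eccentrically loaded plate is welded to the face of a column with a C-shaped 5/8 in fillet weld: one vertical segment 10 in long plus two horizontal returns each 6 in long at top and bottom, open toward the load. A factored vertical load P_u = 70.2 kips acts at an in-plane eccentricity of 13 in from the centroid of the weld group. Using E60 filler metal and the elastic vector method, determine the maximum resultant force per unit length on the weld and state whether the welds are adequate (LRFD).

f_max ≈ 15.2 kip/in; NOT adequate

E60XX → F_EXX = 60 ksi.
Total weld length L_w = 22 in. Treat welds as unit-width lines.
Centroid: x̄ = 2×6×3 / 22 = 1.636 in from the vertical weld.
Polar moment about centroid: J = I_x + I_y = [10³/12 + 2×6×5²] + [10×1.636² + 2(6³/12 + 6×1.364²)] = 468.4 in³.
Direct shear f_v = P/L_w = 70.2 / 22 = 3.191 kip/in (vertical).
Torsion M = P·e = 70.2 × 13 = 912.6 kip·in.
Critical point at (x, y) = (4.364, 5) from centroid. f_tx = M·y/J = 9.741 kip/in; f_ty = M·x/J = 8.501 kip/in.
Resultant f_max = √[f_tx² + (f_v + f_ty)²] = √[9.741² + (3.191 + 8.501)²] = 15.22 kip/in.
Capacity per unit length: φr_n = 0.75 × 0.6 × 60 × (0.707 × 0.625) = 11.93 kip/in.
15.22 > 11.93 → NOT adequate.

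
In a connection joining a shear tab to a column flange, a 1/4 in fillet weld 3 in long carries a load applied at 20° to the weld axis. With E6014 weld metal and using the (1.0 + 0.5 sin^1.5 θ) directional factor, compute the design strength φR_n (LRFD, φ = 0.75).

E60XX → F_EXX = 60 ksi.
t_e = 0.707 × 0.25 = 0.1767 in; A_we = 0.1767 × 3 = 0.5302 in².
Directional factor: 1.0 + 0.5 sin^1.5(20°) = 1.1.
F_nw = 0.6 × 60 × 1.1 = 39.6 ksi.
φR_n = 0.75 × 39.6 × 0.5302 = 15.75 kips.

φR_n ≈ 15.7 kips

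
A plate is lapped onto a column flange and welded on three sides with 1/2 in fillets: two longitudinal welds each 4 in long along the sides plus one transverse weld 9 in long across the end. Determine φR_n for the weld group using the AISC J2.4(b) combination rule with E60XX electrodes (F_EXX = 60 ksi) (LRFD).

φR_n ≈ 194 kip

t_e = 0.707 × 0.5 = 0.3535 in.
R_nwl = 0.6 × 60 × 0.3535 × 8 = 101.8 kip (longitudinal, 2 welds).
R_nwt = 0.6 × 60 × 0.3535 × 9 = 114.5 kip (transverse, base value).
(i) R_nwl + R_nwt = 216.3 kip; (ii) 0.85 R_nwl + 1.5 R_nwt = 258.3 kip.
R_n = max = 258.3 kip [governs: (ii)]; φR_n = 193.8 kip.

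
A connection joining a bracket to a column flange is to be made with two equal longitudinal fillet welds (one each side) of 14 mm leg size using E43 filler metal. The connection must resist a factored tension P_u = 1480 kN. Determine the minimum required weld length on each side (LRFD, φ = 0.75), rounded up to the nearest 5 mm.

L = 390 mm on each side

E43XX → F_EXX = 430 MPa.
Throat t_e = 0.707 × 14 = 9.898 mm.
φr_n = 0.75 × 0.6 × 430 × 9.898 × 10⁻³ = 1.915 kN/mm.
L_req = P_u / φr_n = 1480 / 1.915 = 772.7 mm total.
Per side: 772.7 / 2 = 386.4 mm.
Round up → use L = 390 mm on each side.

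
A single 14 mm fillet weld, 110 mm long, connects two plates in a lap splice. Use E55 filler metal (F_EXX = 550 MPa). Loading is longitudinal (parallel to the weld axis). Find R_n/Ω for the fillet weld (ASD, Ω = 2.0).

R_n/Ω ≈ 180 kN

Effective throat t_e = 0.707 × 14 = 9.898 mm.
Total length L = 110 mm; A_we = 9.898 × 110 = 1089 mm².
F_nw = 0.6 F_EXX = 0.6 × 550 = 330 MPa.
R_n = 330 × 1089 × 10⁻³ = 359.3 kN; R_n/Ω = 359.3/2.0 = 179.6 kN.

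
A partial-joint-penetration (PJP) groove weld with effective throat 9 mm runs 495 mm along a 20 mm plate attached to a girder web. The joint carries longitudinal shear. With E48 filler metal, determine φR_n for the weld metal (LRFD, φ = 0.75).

E48XX → F_EXX = 480 MPa.
Effective throat (given) t_e = 9 mm.
A_we = 9 × 495 = 4455 mm².
F_nw = 0.6 F_EXX = 288 MPa.
φR_n = 0.75 × 288 × 4455 × 10⁻³ = 962.3 kN.

φR_n ≈ 962 kN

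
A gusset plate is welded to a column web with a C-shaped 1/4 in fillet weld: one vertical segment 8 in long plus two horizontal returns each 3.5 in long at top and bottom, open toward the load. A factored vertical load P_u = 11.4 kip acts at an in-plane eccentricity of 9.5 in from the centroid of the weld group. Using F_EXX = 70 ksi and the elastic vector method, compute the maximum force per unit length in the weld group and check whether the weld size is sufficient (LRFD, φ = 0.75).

Total weld length L_w = 15 in. Treat welds as unit-width lines.
Centroid: x̄ = 2×3.5×1.75 / 15 = 0.8167 in from the vertical weld.
Polar moment about centroid: J = I_x + I_y = [8³/12 + 2×3.5×4²] + [8×0.8167² + 2(3.5³/12 + 3.5×0.9333²)] = 173.2 in³.
Direct shear f_v = P/L_w = 11.4 / 15 = 0.76 kip/in (vertical).
Torsion M = P·e = 11.4 × 9.5 = 108.3 kip·in.
Critical point at (x, y) = (2.683, 4) from centroid. f_tx = M·y/J = 2.5 kip/in; f_ty = M·x/J = 1.677 kip/in.
Resultant f_max = √[f_tx² + (f_v + f_ty)²] = √[2.5² + (0.76 + 1.677)²] = 3.492 kip/in.
Capacity per unit length: φr_n = 0.75 × 0.6 × 70 × (0.707 × 0.25) = 5.568 kip/in.
3.492 ≤ 5.568 → adequate.

f_max ≈ 3.49 kip/in; adequate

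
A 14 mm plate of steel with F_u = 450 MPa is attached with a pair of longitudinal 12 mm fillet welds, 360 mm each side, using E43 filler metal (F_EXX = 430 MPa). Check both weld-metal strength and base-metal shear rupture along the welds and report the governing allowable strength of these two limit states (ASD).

t_e = 0.707 × 12 = 8.484 mm; L = 720 mm.
Weld metal: R_n/Ω = (1/2.0) × 0.6 × 430 × 8.484 × 720 × 10⁻³ = 788 kN.
Base metal (shear rupture): R_n/Ω = (1/2.0) × 0.6 × 450 × 14 × 720 × 10⁻³ = 1361 kN.
Governing: weld metal.

R_n/Ω ≈ 788 kN (weld metal governs)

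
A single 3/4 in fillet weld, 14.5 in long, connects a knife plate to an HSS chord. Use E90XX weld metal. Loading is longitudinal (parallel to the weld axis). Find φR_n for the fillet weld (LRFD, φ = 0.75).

E90XX → F_EXX = 90 ksi.
Effective throat t_e = 0.707 × 0.75 = 0.5302 in.
Total length L = 14.5 in; A_we = 0.5302 × 14.5 = 7.689 in².
F_nw = 0.6 F_EXX = 0.6 × 90 = 54 ksi.
φR_n = 0.75 × 54 × 7.689 = 311.4 kips.

φR_n ≈ 311 kips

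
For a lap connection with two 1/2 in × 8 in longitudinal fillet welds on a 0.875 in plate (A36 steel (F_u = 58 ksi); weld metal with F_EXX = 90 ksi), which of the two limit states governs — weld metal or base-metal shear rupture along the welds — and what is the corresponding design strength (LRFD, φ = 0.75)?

φR_n ≈ 229 kip (weld metal governs)

t_e = 0.707 × 0.5 = 0.3535 in; L = 16 in.
Weld metal: φR_n = 0.75 × 0.6 × 90 × 0.3535 × 16 = 229.1 kip.
Base metal (shear rupture): φR_n = 0.75 × 0.6 × 58 × 0.875 × 16 = 365.4 kip.
Governing: weld metal.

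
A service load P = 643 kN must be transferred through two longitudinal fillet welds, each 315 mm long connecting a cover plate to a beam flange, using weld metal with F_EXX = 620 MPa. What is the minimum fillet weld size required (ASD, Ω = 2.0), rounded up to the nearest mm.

Total weld length L = 630 mm.
Required throat t_e = P × Ω / (0.6 F_EXX × L) = 643 × 2.0 / (0.6 × 620 × 630 × 10⁻³) = 5.487 mm.
Required leg w = t_e / 0.707 = 7.761 mm → use 8 mm.

w = 8 mm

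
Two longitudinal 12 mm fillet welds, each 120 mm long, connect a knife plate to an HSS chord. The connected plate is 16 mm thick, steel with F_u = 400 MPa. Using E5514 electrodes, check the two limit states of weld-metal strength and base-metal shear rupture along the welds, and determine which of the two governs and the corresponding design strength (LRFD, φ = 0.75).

E55XX → F_EXX = 550 MPa.
t_e = 0.707 × 12 = 8.484 mm; L = 240 mm.
Weld metal: φR_n = 0.75 × 0.6 × 550 × 8.484 × 240 × 10⁻³ = 503.9 kN.
Base metal (shear rupture): φR_n = 0.75 × 0.6 × 400 × 16 × 240 × 10⁻³ = 691.2 kN.
Governing: weld metal.

φR_n ≈ 504 kN (weld metal governs)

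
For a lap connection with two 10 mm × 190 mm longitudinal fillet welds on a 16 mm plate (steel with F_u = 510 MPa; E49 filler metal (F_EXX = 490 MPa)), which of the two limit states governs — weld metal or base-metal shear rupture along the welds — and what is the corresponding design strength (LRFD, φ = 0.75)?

φR_n ≈ 592 kN (weld metal governs)

t_e = 0.707 × 10 = 7.07 mm; L = 380 mm.
Weld metal: φR_n = 0.75 × 0.6 × 490 × 7.07 × 380 × 10⁻³ = 592.4 kN.
Base metal (shear rupture): φR_n = 0.75 × 0.6 × 510 × 16 × 380 × 10⁻³ = 1395 kN.
Governing: weld metal.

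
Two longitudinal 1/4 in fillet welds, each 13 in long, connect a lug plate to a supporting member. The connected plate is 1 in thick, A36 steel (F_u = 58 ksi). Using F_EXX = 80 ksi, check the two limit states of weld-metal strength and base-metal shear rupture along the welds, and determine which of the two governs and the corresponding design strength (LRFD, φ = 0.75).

t_e = 0.707 × 0.25 = 0.1767 in; L = 26 in.
Weld metal: φR_n = 0.75 × 0.6 × 80 × 0.1767 × 26 = 165.4 kips.
Base metal (shear rupture): φR_n = 0.75 × 0.6 × 58 × 1 × 26 = 678.6 kips.
Governing: weld metal.

φR_n ≈ 165 kips (weld metal governs)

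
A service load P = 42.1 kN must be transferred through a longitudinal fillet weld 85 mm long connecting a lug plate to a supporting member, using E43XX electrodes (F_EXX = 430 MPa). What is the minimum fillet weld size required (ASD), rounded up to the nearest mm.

Total weld length L = 85 mm.
Required throat t_e = P × Ω / (0.6 F_EXX × L) = 42.1 × 2.0 / (0.6 × 430 × 85 × 10⁻³) = 3.839 mm.
Required leg w = t_e / 0.707 = 5.431 mm → use 6 mm.

w = 6 mm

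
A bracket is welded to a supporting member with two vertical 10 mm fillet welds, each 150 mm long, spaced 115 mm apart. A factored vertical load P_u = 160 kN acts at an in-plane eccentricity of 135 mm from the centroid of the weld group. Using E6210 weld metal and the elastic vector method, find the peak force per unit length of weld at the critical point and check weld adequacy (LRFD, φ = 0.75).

E62XX → F_EXX = 620 MPa.
Total weld length L_w = 300 mm. Treat welds as unit-width lines.
Polar moment about centroid: J = 2[d³/12 + d(b/2)²] = 2[150³/12 + 150×57.5²] = 1554000 mm³.
Direct shear f_v = P/L_w = 160×10³ / 300 = 533.3 N/mm (vertical).
Torsion M = P·e = 160×10³ × 135 = 21600000 N·mm.
Critical point at (x, y) = (57.5, 75) from centroid. f_tx = M·y/J = 1042 N/mm; f_ty = M·x/J = 799 N/mm.
Resultant f_max = √[f_tx² + (f_v + f_ty)²] = √[1042² + (533.3 + 799)²] = 1692 N/mm.
Capacity per unit length: φr_n = 0.75 × 0.6 × 620 × (0.707 × 10) = 1973 N/mm.
1692 ≤ 1973 → adequate.

f_max ≈ 1690 N/mm; adequate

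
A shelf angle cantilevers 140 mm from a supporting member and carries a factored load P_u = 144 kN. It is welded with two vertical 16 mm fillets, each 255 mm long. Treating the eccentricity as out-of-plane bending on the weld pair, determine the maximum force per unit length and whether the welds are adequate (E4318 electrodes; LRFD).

f_max ≈ 972 N/mm; adequate

E43XX → F_EXX = 430 MPa.
L_w = 2 × 255 = 510 mm; section modulus (unit throat) S = 2 × L²/6 = 21680 mm².
Direct shear f_v = P/L_w = 144×10³/510 = 282.4 N/mm.
Moment M = P × e = 144×10³ × 140 = 20160000 N·mm; bending f_b = M/S = 930.1 N/mm.
f_max = √(f_v² + f_b²) = √(282.4² + 930.1²) = 972 N/mm.
φr_n = 0.75 × 0.6 × 430 × (0.707 × 16) = 2189 N/mm → adequate.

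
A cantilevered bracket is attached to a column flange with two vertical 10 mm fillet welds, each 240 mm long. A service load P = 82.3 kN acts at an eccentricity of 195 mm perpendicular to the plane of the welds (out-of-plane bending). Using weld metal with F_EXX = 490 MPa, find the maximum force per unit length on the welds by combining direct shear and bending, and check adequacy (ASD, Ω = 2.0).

f_max ≈ 853 N/mm; adequate

L_w = 2 × 240 = 480 mm; section modulus (unit throat) S = 2 × L²/6 = 19200 mm².
Direct shear f_v = P/L_w = 82.3×10³/480 = 171.5 N/mm.
Moment M = P × e = 82.3×10³ × 195 = 16048000 N·mm; bending f_b = M/S = 835.9 N/mm.
f_max = √(f_v² + f_b²) = √(171.5² + 835.9²) = 853.3 N/mm.
r_n/Ω = (1/2.0) × 0.6 × 490 × (0.707 × 10) = 1039 N/mm → adequate.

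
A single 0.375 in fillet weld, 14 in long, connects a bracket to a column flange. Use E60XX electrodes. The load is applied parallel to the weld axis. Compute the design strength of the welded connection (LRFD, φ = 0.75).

E60XX → F_EXX = 60 ksi.
Effective throat t_e = 0.707 × 0.375 = 0.2651 in.
Total length L = 14 in; A_we = 0.2651 × 14 = 3.712 in².
F_nw = 0.6 F_EXX = 0.6 × 60 = 36 ksi.
φR_n = 0.75 × 36 × 3.712 = 100.2 kip.

φR_n ≈ 100 kip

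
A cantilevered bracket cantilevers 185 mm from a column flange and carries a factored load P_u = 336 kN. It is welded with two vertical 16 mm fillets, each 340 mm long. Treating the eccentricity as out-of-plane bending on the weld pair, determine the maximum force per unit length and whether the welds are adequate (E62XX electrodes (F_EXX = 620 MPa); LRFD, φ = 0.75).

f_max ≈ 1690 N/mm; adequate

L_w = 2 × 340 = 680 mm; section modulus (unit throat) S = 2 × L²/6 = 38530 mm².
Direct shear f_v = P/L_w = 336×10³/680 = 494.1 N/mm.
Moment M = P × e = 336×10³ × 185 = 62160000 N·mm; bending f_b = M/S = 1613 N/mm.
f_max = √(f_v² + f_b²) = √(494.1² + 1613²) = 1687 N/mm.
φr_n = 0.75 × 0.6 × 620 × (0.707 × 16) = 3156 N/mm → adequate.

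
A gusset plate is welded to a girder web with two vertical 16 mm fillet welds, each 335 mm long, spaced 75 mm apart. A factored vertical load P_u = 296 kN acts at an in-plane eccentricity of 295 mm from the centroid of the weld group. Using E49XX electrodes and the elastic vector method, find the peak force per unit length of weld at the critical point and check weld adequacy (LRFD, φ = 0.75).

f_max ≈ 2220 N/mm; adequate

E49XX → F_EXX = 490 MPa.
Total weld length L_w = 670 mm. Treat welds as unit-width lines.
Polar moment about centroid: J = 2[d³/12 + d(b/2)²] = 2[335³/12 + 335×37.5²] = 7208000 mm³.
Direct shear f_v = P/L_w = 296×10³ / 670 = 441.8 N/mm (vertical).
Torsion M = P·e = 296×10³ × 295 = 87320000 N·mm.
Critical point at (x, y) = (37.5, 167.5) from centroid. f_tx = M·y/J = 2029 N/mm; f_ty = M·x/J = 454.3 N/mm.
Resultant f_max = √[f_tx² + (f_v + f_ty)²] = √[2029² + (441.8 + 454.3)²] = 2218 N/mm.
Capacity per unit length: φr_n = 0.75 × 0.6 × 490 × (0.707 × 16) = 2494 N/mm.
2218 ≤ 2494 → adequate.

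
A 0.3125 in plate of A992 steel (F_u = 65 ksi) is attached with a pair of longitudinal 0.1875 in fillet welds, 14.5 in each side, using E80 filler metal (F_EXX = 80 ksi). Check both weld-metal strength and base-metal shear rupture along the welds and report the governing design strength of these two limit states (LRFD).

t_e = 0.707 × 0.1875 = 0.1326 in; L = 29 in.
Weld metal: φR_n = 0.75 × 0.6 × 80 × 0.1326 × 29 = 138.4 kip.
Base metal (shear rupture): φR_n = 0.75 × 0.6 × 65 × 0.3125 × 29 = 265.1 kip.
Governing: weld metal.

φR_n ≈ 138 kip (weld metal governs)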